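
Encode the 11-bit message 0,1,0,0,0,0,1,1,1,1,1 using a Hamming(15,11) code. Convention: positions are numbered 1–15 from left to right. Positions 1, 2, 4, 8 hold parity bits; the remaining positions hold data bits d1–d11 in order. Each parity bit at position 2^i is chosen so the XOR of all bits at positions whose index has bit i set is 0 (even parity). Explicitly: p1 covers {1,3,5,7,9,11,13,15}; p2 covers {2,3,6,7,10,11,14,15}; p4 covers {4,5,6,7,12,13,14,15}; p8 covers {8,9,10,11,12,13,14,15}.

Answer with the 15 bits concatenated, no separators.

Place data at non-parity positions: p1 p2 0 p4 1 0 0 p8 0 0 1 1 1 1 1
p1 (pos 1,3,5,7,9,11,13,15): XOR of data positions = 0⊕1⊕0⊕0⊕1⊕1⊕1 = 0
p2 (pos 2,3,6,7,10,11,14,15): XOR of data positions = 0⊕0⊕0⊕0⊕1⊕1⊕1 = 1
p4 (pos 4,5,6,7,12,13,14,15): XOR of data positions = 1⊕0⊕0⊕1⊕1⊕1⊕1 = 1
p8 (pos 8,9,10,11,12,13,14,15): XOR of data positions = 0⊕0⊕1⊕1⊕1⊕1⊕1 = 1
Codeword: 010110010011111

010110010011111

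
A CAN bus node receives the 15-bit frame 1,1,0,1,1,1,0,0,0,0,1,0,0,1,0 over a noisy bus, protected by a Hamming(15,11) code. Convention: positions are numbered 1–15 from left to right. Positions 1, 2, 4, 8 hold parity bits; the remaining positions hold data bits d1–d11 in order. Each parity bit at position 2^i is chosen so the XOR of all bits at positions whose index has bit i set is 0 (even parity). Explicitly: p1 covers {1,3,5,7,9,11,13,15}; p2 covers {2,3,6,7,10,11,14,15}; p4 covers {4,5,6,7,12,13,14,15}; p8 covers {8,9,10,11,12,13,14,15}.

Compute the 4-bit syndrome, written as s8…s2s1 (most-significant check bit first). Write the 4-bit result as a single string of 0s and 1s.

s1 (pos 1,3,5,7,9,11,13,15): 1⊕0⊕1⊕0⊕0⊕1⊕0⊕0 = 1
s2 (pos 2,3,6,7,10,11,14,15): 1⊕0⊕1⊕0⊕0⊕1⊕1⊕0 = 0
s4 (pos 4,5,6,7,12,13,14,15): 1⊕1⊕1⊕0⊕0⊕0⊕1⊕0 = 0
s8 (pos 8,9,10,11,12,13,14,15): 0⊕0⊕0⊕1⊕0⊕0⊕1⊕0 = 0
Syndrome s8…s1 = 0001 → error at position 1.

0001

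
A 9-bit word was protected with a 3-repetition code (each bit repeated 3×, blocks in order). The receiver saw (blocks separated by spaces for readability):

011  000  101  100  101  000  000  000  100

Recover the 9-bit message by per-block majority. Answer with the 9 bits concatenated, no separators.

101010000

Block 1 (011): 2 ones → 1
Block 2 (000): 0 ones → 0
Block 3 (101): 2 ones → 1
Block 4 (100): 1 one → 0
Block 5 (101): 2 ones → 1
Block 6 (000): 0 ones → 0
Block 7 (000): 0 ones → 0
Block 8 (000): 0 ones → 0
Block 9 (100): 1 one → 0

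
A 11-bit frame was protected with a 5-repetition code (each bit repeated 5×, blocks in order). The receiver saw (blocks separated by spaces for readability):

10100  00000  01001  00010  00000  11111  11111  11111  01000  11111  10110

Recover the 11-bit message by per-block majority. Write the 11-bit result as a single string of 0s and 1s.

Block 1 (10100): 2 ones → 0
Block 2 (00000): 0 ones → 0
Block 3 (01001): 2 ones → 0
Block 4 (00010): 1 one → 0
Block 5 (00000): 0 ones → 0
Block 6 (11111): 5 ones → 1
Block 7 (11111): 5 ones → 1
Block 8 (11111): 5 ones → 1
Block 9 (01000): 1 one → 0
Block 10 (11111): 5 ones → 1
Block 11 (10110): 3 ones → 1

00000111011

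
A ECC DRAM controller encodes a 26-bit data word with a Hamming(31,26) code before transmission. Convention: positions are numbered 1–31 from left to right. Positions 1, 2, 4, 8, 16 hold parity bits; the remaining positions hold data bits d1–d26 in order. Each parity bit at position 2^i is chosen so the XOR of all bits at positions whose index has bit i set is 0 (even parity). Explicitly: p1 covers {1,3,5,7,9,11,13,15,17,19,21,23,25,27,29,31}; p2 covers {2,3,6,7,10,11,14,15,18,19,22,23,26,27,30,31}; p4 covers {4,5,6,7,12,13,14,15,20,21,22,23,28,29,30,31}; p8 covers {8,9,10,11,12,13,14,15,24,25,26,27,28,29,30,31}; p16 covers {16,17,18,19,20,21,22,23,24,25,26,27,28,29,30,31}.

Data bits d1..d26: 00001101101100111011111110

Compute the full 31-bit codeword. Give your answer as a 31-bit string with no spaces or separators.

0001000011011011100111011111110

Place data at non-parity positions: p1 p2 0 p4 0 0 0 p8 1 1 0 1 1 0 1 p16 1 0 0 1 1 1 0 1 1 1 1 1 1 1 0
p1 (pos 1,3,5,7,9,11,13,15,17,19,21,23,25,27,29,31): XOR of data positions = 0⊕0⊕0⊕1⊕0⊕1⊕1⊕1⊕0⊕1⊕0⊕1⊕1⊕1⊕0 = 0
p2 (pos 2,3,6,7,10,11,14,15,18,19,22,23,26,27,30,31): XOR of data positions = 0⊕0⊕0⊕1⊕0⊕0⊕1⊕0⊕0⊕1⊕0⊕1⊕1⊕1⊕0 = 0
p4 (pos 4,5,6,7,12,13,14,15,20,21,22,23,28,29,30,31): XOR of data positions = 0⊕0⊕0⊕1⊕1⊕0⊕1⊕1⊕1⊕1⊕0⊕1⊕1⊕1⊕0 = 1
p8 (pos 8,9,10,11,12,13,14,15,24,25,26,27,28,29,30,31): XOR of data positions = 1⊕1⊕0⊕1⊕1⊕0⊕1⊕1⊕1⊕1⊕1⊕1⊕1⊕1⊕0 = 0
p16 (pos 16,17,18,19,20,21,22,23,24,25,26,27,28,29,30,31): XOR of data positions = 1⊕0⊕0⊕1⊕1⊕1⊕0⊕1⊕1⊕1⊕1⊕1⊕1⊕1⊕0 = 1
Codeword: 0001000011011011100111011111110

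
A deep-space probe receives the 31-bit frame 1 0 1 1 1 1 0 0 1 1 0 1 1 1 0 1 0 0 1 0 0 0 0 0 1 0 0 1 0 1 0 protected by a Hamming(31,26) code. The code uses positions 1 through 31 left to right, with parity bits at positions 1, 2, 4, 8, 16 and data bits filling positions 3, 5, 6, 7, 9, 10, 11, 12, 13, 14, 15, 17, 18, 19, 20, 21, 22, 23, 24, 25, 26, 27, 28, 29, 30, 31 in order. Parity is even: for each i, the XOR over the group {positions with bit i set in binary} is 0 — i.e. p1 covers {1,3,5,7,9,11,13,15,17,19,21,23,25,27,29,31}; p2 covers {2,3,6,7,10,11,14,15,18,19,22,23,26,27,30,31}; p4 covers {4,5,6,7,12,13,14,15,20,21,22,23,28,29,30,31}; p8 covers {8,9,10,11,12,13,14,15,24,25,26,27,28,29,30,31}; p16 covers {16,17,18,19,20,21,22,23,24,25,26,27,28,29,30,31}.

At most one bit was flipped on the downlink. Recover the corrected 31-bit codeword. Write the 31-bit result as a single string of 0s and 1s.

s1 (pos 1,3,5,7,9,11,13,15,17,19,21,23,25,27,29,31): 1⊕1⊕1⊕0⊕1⊕0⊕1⊕0⊕0⊕1⊕0⊕0⊕1⊕0⊕0⊕0 = 1
s2 (pos 2,3,6,7,10,11,14,15,18,19,22,23,26,27,30,31): 0⊕1⊕1⊕0⊕1⊕0⊕1⊕0⊕0⊕1⊕0⊕0⊕0⊕0⊕1⊕0 = 0
s4 (pos 4,5,6,7,12,13,14,15,20,21,22,23,28,29,30,31): 1⊕1⊕1⊕0⊕1⊕1⊕1⊕0⊕0⊕0⊕0⊕0⊕1⊕0⊕1⊕0 = 0
s8 (pos 8,9,10,11,12,13,14,15,24,25,26,27,28,29,30,31): 0⊕1⊕1⊕0⊕1⊕1⊕1⊕0⊕0⊕1⊕0⊕0⊕1⊕0⊕1⊕0 = 0
s16 (pos 16,17,18,19,20,21,22,23,24,25,26,27,28,29,30,31): 1⊕0⊕0⊕1⊕0⊕0⊕0⊕0⊕0⊕1⊕0⊕0⊕1⊕0⊕1⊕0 = 1
Syndrome s16…s1 = 10001 → error at position 17.
Flip position 17: 1011110011011101001000001001010 → 1011110011011101101000001001010

1011110011011101101000001001010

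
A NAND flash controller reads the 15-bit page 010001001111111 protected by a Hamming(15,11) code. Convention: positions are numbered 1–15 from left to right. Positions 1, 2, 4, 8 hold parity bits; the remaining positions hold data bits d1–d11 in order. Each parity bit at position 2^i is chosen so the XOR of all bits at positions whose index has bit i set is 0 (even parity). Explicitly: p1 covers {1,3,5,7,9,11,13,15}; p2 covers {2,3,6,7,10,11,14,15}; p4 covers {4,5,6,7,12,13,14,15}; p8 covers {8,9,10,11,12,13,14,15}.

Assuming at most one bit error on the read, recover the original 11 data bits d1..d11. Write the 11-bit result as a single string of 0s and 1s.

00101110111

s1 (pos 1,3,5,7,9,11,13,15): 0⊕0⊕0⊕0⊕1⊕1⊕1⊕1 = 0
s2 (pos 2,3,6,7,10,11,14,15): 1⊕0⊕1⊕0⊕1⊕1⊕1⊕1 = 0
s4 (pos 4,5,6,7,12,13,14,15): 0⊕0⊕1⊕0⊕1⊕1⊕1⊕1 = 1
s8 (pos 8,9,10,11,12,13,14,15): 0⊕1⊕1⊕1⊕1⊕1⊕1⊕1 = 1
Syndrome s8…s1 = 1100 → error at position 12.
Flip position 12: 010001001111111 → 010001001110111
Read data bits from positions 3,5,6,7,9,10,11,12,13,14,15: 00101110111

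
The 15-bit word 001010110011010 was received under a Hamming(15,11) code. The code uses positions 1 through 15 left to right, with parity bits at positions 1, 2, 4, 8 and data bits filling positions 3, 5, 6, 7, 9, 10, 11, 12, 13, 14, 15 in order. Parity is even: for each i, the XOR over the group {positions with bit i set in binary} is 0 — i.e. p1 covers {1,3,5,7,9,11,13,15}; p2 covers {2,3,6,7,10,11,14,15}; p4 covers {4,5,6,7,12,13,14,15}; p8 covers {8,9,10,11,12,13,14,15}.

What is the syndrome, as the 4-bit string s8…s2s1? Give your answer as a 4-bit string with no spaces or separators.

0000

s1 (pos 1,3,5,7,9,11,13,15): 0⊕1⊕1⊕1⊕0⊕1⊕0⊕0 = 0
s2 (pos 2,3,6,7,10,11,14,15): 0⊕1⊕0⊕1⊕0⊕1⊕1⊕0 = 0
s4 (pos 4,5,6,7,12,13,14,15): 0⊕1⊕0⊕1⊕1⊕0⊕1⊕0 = 0
s8 (pos 8,9,10,11,12,13,14,15): 1⊕0⊕0⊕1⊕1⊕0⊕1⊕0 = 0
Syndrome s8…s1 = 0000 → no error.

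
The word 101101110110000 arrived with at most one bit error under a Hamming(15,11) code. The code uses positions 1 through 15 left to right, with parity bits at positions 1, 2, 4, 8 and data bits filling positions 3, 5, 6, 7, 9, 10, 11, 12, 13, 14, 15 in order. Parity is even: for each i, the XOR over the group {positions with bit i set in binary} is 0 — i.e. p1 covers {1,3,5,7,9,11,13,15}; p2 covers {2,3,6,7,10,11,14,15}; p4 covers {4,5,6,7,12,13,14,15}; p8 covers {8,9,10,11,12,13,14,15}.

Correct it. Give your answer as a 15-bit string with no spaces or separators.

s1 (pos 1,3,5,7,9,11,13,15): 1⊕1⊕0⊕1⊕0⊕1⊕0⊕0 = 0
s2 (pos 2,3,6,7,10,11,14,15): 0⊕1⊕1⊕1⊕1⊕1⊕0⊕0 = 1
s4 (pos 4,5,6,7,12,13,14,15): 1⊕0⊕1⊕1⊕0⊕0⊕0⊕0 = 1
s8 (pos 8,9,10,11,12,13,14,15): 1⊕0⊕1⊕1⊕0⊕0⊕0⊕0 = 1
Syndrome s8…s1 = 1110 → error at position 14.
Flip position 14: 101101110110000 → 101101110110010

101101110110010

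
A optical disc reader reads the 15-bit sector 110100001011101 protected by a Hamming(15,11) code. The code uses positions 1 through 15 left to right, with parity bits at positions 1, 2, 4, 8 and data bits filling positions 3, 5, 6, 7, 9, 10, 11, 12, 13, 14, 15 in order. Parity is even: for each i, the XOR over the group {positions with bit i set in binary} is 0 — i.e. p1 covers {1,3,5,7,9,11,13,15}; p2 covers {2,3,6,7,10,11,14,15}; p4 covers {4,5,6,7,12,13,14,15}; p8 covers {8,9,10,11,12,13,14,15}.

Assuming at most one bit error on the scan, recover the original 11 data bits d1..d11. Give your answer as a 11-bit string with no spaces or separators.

s1 (pos 1,3,5,7,9,11,13,15): 1⊕0⊕0⊕0⊕1⊕1⊕1⊕1 = 1
s2 (pos 2,3,6,7,10,11,14,15): 1⊕0⊕0⊕0⊕0⊕1⊕0⊕1 = 1
s4 (pos 4,5,6,7,12,13,14,15): 1⊕0⊕0⊕0⊕1⊕1⊕0⊕1 = 0
s8 (pos 8,9,10,11,12,13,14,15): 0⊕1⊕0⊕1⊕1⊕1⊕0⊕1 = 1
Syndrome s8…s1 = 1011 → error at position 11.
Flip position 11: 110100001011101 → 110100001001101
Read data bits from positions 3,5,6,7,9,10,11,12,13,14,15: 00001001101

00001001101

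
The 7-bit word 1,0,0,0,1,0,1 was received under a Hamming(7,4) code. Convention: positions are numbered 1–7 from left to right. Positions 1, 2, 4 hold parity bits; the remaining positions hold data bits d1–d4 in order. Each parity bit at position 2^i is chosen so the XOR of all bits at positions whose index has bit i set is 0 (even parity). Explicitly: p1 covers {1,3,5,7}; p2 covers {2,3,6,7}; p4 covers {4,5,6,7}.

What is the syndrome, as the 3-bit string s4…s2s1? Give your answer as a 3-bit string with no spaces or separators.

s1 (pos 1,3,5,7): 1⊕0⊕1⊕1 = 1
s2 (pos 2,3,6,7): 0⊕0⊕0⊕1 = 1
s4 (pos 4,5,6,7): 0⊕1⊕0⊕1 = 0
Syndrome s4…s1 = 011 → error at position 3.

011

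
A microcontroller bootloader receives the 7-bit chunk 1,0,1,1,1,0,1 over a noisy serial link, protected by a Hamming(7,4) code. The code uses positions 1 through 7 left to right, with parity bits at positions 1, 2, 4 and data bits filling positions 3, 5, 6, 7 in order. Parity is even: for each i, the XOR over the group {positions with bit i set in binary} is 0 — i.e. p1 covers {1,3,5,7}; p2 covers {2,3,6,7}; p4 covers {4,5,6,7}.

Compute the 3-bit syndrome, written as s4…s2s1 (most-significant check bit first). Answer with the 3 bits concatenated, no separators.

100

s1 (pos 1,3,5,7): 1⊕1⊕1⊕1 = 0
s2 (pos 2,3,6,7): 0⊕1⊕0⊕1 = 0
s4 (pos 4,5,6,7): 1⊕1⊕0⊕1 = 1
Syndrome s4…s1 = 100 → error at position 4.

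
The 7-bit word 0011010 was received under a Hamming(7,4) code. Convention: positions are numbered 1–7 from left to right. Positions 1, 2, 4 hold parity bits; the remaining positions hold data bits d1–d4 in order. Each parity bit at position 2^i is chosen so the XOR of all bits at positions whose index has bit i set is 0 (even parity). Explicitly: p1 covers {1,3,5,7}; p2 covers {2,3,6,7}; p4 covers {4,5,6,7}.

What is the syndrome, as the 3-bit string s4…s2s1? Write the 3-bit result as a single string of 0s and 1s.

001

s1 (pos 1,3,5,7): 0⊕1⊕0⊕0 = 1
s2 (pos 2,3,6,7): 0⊕1⊕1⊕0 = 0
s4 (pos 4,5,6,7): 1⊕0⊕1⊕0 = 0
Syndrome s4…s1 = 001 → error at position 1.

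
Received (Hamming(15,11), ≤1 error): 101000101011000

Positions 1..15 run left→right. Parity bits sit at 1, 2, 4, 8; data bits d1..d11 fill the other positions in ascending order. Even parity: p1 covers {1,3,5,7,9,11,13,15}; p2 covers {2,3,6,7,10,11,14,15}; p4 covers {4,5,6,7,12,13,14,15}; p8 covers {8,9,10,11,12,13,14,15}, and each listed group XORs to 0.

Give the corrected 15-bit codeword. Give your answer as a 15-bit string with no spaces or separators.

101000101001000

s1 (pos 1,3,5,7,9,11,13,15): 1⊕1⊕0⊕1⊕1⊕1⊕0⊕0 = 1
s2 (pos 2,3,6,7,10,11,14,15): 0⊕1⊕0⊕1⊕0⊕1⊕0⊕0 = 1
s4 (pos 4,5,6,7,12,13,14,15): 0⊕0⊕0⊕1⊕1⊕0⊕0⊕0 = 0
s8 (pos 8,9,10,11,12,13,14,15): 0⊕1⊕0⊕1⊕1⊕0⊕0⊕0 = 1
Syndrome s8…s1 = 1011 → error at position 11.
Flip position 11: 101000101011000 → 101000101001000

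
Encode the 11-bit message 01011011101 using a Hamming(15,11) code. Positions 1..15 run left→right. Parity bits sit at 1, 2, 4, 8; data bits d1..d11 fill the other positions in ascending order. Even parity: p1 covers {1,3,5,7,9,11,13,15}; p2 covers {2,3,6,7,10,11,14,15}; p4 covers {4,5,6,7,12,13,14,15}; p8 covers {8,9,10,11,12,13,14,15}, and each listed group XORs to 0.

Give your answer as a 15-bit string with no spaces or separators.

010110111011101

Place data at non-parity positions: p1 p2 0 p4 1 0 1 p8 1 0 1 1 1 0 1
p1 (pos 1,3,5,7,9,11,13,15): XOR of data positions = 0⊕1⊕1⊕1⊕1⊕1⊕1 = 0
p2 (pos 2,3,6,7,10,11,14,15): XOR of data positions = 0⊕0⊕1⊕0⊕1⊕0⊕1 = 1
p4 (pos 4,5,6,7,12,13,14,15): XOR of data positions = 1⊕0⊕1⊕1⊕1⊕0⊕1 = 1
p8 (pos 8,9,10,11,12,13,14,15): XOR of data positions = 1⊕0⊕1⊕1⊕1⊕0⊕1 = 1
Codeword: 010110111011101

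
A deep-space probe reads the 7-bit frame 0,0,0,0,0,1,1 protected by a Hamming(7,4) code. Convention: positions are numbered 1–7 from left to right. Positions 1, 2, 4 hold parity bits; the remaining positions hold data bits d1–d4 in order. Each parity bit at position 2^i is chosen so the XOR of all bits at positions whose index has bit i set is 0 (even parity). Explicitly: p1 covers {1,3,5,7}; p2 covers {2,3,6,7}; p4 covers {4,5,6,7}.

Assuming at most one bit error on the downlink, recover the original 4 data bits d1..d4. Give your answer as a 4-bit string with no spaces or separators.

s1 (pos 1,3,5,7): 0⊕0⊕0⊕1 = 1
s2 (pos 2,3,6,7): 0⊕0⊕1⊕1 = 0
s4 (pos 4,5,6,7): 0⊕0⊕1⊕1 = 0
Syndrome s4…s1 = 001 → error at position 1.
Flip position 1: 0000011 → 1000011
Read data bits from positions 3,5,6,7: 0011

0011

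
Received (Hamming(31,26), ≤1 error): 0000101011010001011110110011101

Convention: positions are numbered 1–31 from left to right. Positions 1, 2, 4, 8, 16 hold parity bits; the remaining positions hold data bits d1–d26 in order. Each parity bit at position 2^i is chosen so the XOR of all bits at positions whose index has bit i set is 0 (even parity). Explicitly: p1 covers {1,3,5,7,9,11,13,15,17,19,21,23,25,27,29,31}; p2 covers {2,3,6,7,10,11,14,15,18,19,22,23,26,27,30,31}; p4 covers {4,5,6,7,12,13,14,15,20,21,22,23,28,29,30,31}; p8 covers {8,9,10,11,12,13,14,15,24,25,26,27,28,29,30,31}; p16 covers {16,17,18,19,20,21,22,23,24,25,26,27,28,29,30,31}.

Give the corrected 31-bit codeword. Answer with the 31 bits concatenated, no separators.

0000101011010001011110010011101

s1 (pos 1,3,5,7,9,11,13,15,17,19,21,23,25,27,29,31): 0⊕0⊕1⊕1⊕1⊕0⊕0⊕0⊕0⊕1⊕1⊕1⊕0⊕1⊕1⊕1 = 1
s2 (pos 2,3,6,7,10,11,14,15,18,19,22,23,26,27,30,31): 0⊕0⊕0⊕1⊕1⊕0⊕0⊕0⊕1⊕1⊕0⊕1⊕0⊕1⊕0⊕1 = 1
s4 (pos 4,5,6,7,12,13,14,15,20,21,22,23,28,29,30,31): 0⊕1⊕0⊕1⊕1⊕0⊕0⊕0⊕1⊕1⊕0⊕1⊕1⊕1⊕0⊕1 = 1
s8 (pos 8,9,10,11,12,13,14,15,24,25,26,27,28,29,30,31): 0⊕1⊕1⊕0⊕1⊕0⊕0⊕0⊕1⊕0⊕0⊕1⊕1⊕1⊕0⊕1 = 0
s16 (pos 16,17,18,19,20,21,22,23,24,25,26,27,28,29,30,31): 1⊕0⊕1⊕1⊕1⊕1⊕0⊕1⊕1⊕0⊕0⊕1⊕1⊕1⊕0⊕1 = 1
Syndrome s16…s1 = 10111 → error at position 23.
Flip position 23: 0000101011010001011110110011101 → 0000101011010001011110010011101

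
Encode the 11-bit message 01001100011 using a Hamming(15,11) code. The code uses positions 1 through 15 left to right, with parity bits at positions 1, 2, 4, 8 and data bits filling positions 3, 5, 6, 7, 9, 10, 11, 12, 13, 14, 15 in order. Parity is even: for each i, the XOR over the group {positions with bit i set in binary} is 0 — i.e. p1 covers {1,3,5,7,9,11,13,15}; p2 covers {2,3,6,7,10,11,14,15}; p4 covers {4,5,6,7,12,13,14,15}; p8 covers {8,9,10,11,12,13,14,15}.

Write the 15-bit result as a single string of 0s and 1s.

110110001100011

Place data at non-parity positions: p1 p2 0 p4 1 0 0 p8 1 1 0 0 0 1 1
p1 (pos 1,3,5,7,9,11,13,15): XOR of data positions = 0⊕1⊕0⊕1⊕0⊕0⊕1 = 1
p2 (pos 2,3,6,7,10,11,14,15): XOR of data positions = 0⊕0⊕0⊕1⊕0⊕1⊕1 = 1
p4 (pos 4,5,6,7,12,13,14,15): XOR of data positions = 1⊕0⊕0⊕0⊕0⊕1⊕1 = 1
p8 (pos 8,9,10,11,12,13,14,15): XOR of data positions = 1⊕1⊕0⊕0⊕0⊕1⊕1 = 0
Codeword: 110110001100011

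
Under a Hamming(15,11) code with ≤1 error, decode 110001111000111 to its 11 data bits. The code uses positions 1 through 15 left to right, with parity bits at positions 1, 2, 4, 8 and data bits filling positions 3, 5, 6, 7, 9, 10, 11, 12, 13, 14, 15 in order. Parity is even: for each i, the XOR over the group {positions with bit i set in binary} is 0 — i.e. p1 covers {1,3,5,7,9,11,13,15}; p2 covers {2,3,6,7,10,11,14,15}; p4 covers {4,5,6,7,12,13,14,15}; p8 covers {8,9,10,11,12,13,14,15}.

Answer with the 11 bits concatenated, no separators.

s1 (pos 1,3,5,7,9,11,13,15): 1⊕0⊕0⊕1⊕1⊕0⊕1⊕1 = 1
s2 (pos 2,3,6,7,10,11,14,15): 1⊕0⊕1⊕1⊕0⊕0⊕1⊕1 = 1
s4 (pos 4,5,6,7,12,13,14,15): 0⊕0⊕1⊕1⊕0⊕1⊕1⊕1 = 1
s8 (pos 8,9,10,11,12,13,14,15): 1⊕1⊕0⊕0⊕0⊕1⊕1⊕1 = 1
Syndrome s8…s1 = 1111 → error at position 15.
Flip position 15: 110001111000111 → 110001111000110
Read data bits from positions 3,5,6,7,9,10,11,12,13,14,15: 00111000110

00111000110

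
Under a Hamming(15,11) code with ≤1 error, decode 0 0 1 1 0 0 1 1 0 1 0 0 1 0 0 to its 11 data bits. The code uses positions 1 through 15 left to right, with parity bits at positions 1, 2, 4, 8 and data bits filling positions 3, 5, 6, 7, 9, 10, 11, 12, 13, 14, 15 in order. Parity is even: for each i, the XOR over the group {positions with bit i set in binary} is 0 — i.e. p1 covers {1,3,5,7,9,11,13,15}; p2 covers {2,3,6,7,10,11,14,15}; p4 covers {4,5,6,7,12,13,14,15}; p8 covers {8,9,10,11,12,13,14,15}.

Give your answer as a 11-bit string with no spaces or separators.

s1 (pos 1,3,5,7,9,11,13,15): 0⊕1⊕0⊕1⊕0⊕0⊕1⊕0 = 1
s2 (pos 2,3,6,7,10,11,14,15): 0⊕1⊕0⊕1⊕1⊕0⊕0⊕0 = 1
s4 (pos 4,5,6,7,12,13,14,15): 1⊕0⊕0⊕1⊕0⊕1⊕0⊕0 = 1
s8 (pos 8,9,10,11,12,13,14,15): 1⊕0⊕1⊕0⊕0⊕1⊕0⊕0 = 1
Syndrome s8…s1 = 1111 → error at position 15.
Flip position 15: 001100110100100 → 001100110100101
Read data bits from positions 3,5,6,7,9,10,11,12,13,14,15: 10010100101

10010100101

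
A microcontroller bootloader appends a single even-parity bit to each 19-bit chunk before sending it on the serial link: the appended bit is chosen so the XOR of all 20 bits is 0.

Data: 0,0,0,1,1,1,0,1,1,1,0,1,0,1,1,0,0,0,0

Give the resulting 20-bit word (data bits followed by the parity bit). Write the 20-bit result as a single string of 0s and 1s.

00011101110101100001

XOR of the 19 data bits: 0⊕0⊕0⊕1⊕1⊕1⊕0⊕1⊕1⊕1⊕0⊕1⊕0⊕1⊕1⊕0⊕0⊕0⊕0 = 1
Parity bit = 1 (so all 20 bits XOR to 0).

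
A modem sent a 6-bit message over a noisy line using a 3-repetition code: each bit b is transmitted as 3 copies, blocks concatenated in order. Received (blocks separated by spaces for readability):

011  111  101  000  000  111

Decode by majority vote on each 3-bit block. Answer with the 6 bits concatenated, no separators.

111001

Block 1 (011): 2 ones → 1
Block 2 (111): 3 ones → 1
Block 3 (101): 2 ones → 1
Block 4 (000): 0 ones → 0
Block 5 (000): 0 ones → 0
Block 6 (111): 3 ones → 1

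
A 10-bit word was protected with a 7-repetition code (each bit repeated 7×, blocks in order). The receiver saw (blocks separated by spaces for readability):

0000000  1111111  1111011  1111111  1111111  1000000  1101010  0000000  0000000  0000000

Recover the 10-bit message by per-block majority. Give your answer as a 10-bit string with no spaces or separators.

Block 1 (0000000): 0 ones → 0
Block 2 (1111111): 7 ones → 1
Block 3 (1111011): 6 ones → 1
Block 4 (1111111): 7 ones → 1
Block 5 (1111111): 7 ones → 1
Block 6 (1000000): 1 one → 0
Block 7 (1101010): 4 ones → 1
Block 8 (0000000): 0 ones → 0
Block 9 (0000000): 0 ones → 0
Block 10 (0000000): 0 ones → 0

0111101000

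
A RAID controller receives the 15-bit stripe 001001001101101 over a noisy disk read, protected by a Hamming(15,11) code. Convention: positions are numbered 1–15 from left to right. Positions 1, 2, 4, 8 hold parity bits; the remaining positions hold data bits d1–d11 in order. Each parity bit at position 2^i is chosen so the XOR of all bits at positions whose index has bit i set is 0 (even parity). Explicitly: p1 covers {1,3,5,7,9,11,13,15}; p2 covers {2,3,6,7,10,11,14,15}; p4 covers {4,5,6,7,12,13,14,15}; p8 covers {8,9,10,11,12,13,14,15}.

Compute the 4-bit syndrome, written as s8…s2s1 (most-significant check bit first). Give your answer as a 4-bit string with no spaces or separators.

1000

s1 (pos 1,3,5,7,9,11,13,15): 0⊕1⊕0⊕0⊕1⊕0⊕1⊕1 = 0
s2 (pos 2,3,6,7,10,11,14,15): 0⊕1⊕1⊕0⊕1⊕0⊕0⊕1 = 0
s4 (pos 4,5,6,7,12,13,14,15): 0⊕0⊕1⊕0⊕1⊕1⊕0⊕1 = 0
s8 (pos 8,9,10,11,12,13,14,15): 0⊕1⊕1⊕0⊕1⊕1⊕0⊕1 = 1
Syndrome s8…s1 = 1000 → error at position 8.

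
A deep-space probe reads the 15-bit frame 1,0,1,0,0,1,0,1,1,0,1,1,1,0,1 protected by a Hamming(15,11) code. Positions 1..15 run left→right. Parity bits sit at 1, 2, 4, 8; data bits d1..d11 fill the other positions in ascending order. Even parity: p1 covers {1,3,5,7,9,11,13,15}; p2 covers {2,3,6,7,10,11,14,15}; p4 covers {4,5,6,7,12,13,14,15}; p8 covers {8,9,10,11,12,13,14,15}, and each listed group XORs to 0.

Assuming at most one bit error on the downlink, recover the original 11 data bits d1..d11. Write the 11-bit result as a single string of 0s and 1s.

10101011101

s1 (pos 1,3,5,7,9,11,13,15): 1⊕1⊕0⊕0⊕1⊕1⊕1⊕1 = 0
s2 (pos 2,3,6,7,10,11,14,15): 0⊕1⊕1⊕0⊕0⊕1⊕0⊕1 = 0
s4 (pos 4,5,6,7,12,13,14,15): 0⊕0⊕1⊕0⊕1⊕1⊕0⊕1 = 0
s8 (pos 8,9,10,11,12,13,14,15): 1⊕1⊕0⊕1⊕1⊕1⊕0⊕1 = 0
Syndrome s8…s1 = 0000 → no error.
Read data bits from positions 3,5,6,7,9,10,11,12,13,14,15: 10101011101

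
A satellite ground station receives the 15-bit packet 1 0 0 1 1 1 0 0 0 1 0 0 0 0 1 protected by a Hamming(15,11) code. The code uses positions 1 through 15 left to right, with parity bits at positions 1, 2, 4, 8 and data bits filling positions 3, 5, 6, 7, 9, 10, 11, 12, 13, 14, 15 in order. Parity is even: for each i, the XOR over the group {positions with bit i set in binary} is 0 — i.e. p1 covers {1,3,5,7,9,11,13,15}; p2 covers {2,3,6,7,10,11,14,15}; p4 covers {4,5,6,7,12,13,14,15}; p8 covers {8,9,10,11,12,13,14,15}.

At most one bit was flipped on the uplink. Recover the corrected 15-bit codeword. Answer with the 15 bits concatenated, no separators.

101111000100001

s1 (pos 1,3,5,7,9,11,13,15): 1⊕0⊕1⊕0⊕0⊕0⊕0⊕1 = 1
s2 (pos 2,3,6,7,10,11,14,15): 0⊕0⊕1⊕0⊕1⊕0⊕0⊕1 = 1
s4 (pos 4,5,6,7,12,13,14,15): 1⊕1⊕1⊕0⊕0⊕0⊕0⊕1 = 0
s8 (pos 8,9,10,11,12,13,14,15): 0⊕0⊕1⊕0⊕0⊕0⊕0⊕1 = 0
Syndrome s8…s1 = 0011 → error at position 3.
Flip position 3: 100111000100001 → 101111000100001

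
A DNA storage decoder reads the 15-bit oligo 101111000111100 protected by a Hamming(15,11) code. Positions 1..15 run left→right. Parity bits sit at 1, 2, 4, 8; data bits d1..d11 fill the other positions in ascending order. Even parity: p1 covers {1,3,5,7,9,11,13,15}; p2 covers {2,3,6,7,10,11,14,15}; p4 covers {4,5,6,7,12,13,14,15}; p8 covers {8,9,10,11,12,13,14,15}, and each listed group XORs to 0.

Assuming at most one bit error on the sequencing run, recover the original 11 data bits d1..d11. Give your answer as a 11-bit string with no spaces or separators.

10100111100

s1 (pos 1,3,5,7,9,11,13,15): 1⊕1⊕1⊕0⊕0⊕1⊕1⊕0 = 1
s2 (pos 2,3,6,7,10,11,14,15): 0⊕1⊕1⊕0⊕1⊕1⊕0⊕0 = 0
s4 (pos 4,5,6,7,12,13,14,15): 1⊕1⊕1⊕0⊕1⊕1⊕0⊕0 = 1
s8 (pos 8,9,10,11,12,13,14,15): 0⊕0⊕1⊕1⊕1⊕1⊕0⊕0 = 0
Syndrome s8…s1 = 0101 → error at position 5.
Flip position 5: 101111000111100 → 101101000111100
Read data bits from positions 3,5,6,7,9,10,11,12,13,14,15: 10100111100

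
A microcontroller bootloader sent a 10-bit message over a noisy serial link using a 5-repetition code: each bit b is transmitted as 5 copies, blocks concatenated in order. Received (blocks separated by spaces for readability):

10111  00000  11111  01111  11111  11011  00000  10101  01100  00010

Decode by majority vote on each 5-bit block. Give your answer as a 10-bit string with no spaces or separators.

1011110100

Block 1 (10111): 4 ones → 1
Block 2 (00000): 0 ones → 0
Block 3 (11111): 5 ones → 1
Block 4 (01111): 4 ones → 1
Block 5 (11111): 5 ones → 1
Block 6 (11011): 4 ones → 1
Block 7 (00000): 0 ones → 0
Block 8 (10101): 3 ones → 1
Block 9 (01100): 2 ones → 0
Block 10 (00010): 1 one → 0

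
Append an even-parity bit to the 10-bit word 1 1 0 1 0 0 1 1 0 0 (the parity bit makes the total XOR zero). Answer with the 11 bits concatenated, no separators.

11010011001

XOR of the 10 data bits: 1⊕1⊕0⊕1⊕0⊕0⊕1⊕1⊕0⊕0 = 1
Parity bit = 1 (so all 11 bits XOR to 0).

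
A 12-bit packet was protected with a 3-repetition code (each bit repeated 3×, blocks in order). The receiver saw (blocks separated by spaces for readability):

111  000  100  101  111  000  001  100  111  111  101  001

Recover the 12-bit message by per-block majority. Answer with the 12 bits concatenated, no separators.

100110001110

Block 1 (111): 3 ones → 1
Block 2 (000): 0 ones → 0
Block 3 (100): 1 one → 0
Block 4 (101): 2 ones → 1
Block 5 (111): 3 ones → 1
Block 6 (000): 0 ones → 0
Block 7 (001): 1 one → 0
Block 8 (100): 1 one → 0
Block 9 (111): 3 ones → 1
Block 10 (111): 3 ones → 1
Block 11 (101): 2 ones → 1
Block 12 (001): 1 one → 0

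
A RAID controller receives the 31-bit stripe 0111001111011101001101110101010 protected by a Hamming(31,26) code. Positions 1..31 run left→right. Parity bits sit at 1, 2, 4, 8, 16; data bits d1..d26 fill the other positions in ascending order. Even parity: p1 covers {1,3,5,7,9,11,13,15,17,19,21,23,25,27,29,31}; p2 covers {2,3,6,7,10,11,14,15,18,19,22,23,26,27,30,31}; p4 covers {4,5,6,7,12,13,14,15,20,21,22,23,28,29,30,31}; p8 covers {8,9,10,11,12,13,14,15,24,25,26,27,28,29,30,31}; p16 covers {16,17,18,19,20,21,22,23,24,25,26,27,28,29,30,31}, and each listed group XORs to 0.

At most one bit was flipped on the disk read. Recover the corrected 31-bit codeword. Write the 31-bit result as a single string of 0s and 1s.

0111001111011100001101110101010

s1 (pos 1,3,5,7,9,11,13,15,17,19,21,23,25,27,29,31): 0⊕1⊕0⊕1⊕1⊕0⊕1⊕0⊕0⊕1⊕0⊕1⊕0⊕0⊕0⊕0 = 0
s2 (pos 2,3,6,7,10,11,14,15,18,19,22,23,26,27,30,31): 1⊕1⊕0⊕1⊕1⊕0⊕1⊕0⊕0⊕1⊕1⊕1⊕1⊕0⊕1⊕0 = 0
s4 (pos 4,5,6,7,12,13,14,15,20,21,22,23,28,29,30,31): 1⊕0⊕0⊕1⊕1⊕1⊕1⊕0⊕1⊕0⊕1⊕1⊕1⊕0⊕1⊕0 = 0
s8 (pos 8,9,10,11,12,13,14,15,24,25,26,27,28,29,30,31): 1⊕1⊕1⊕0⊕1⊕1⊕1⊕0⊕1⊕0⊕1⊕0⊕1⊕0⊕1⊕0 = 0
s16 (pos 16,17,18,19,20,21,22,23,24,25,26,27,28,29,30,31): 1⊕0⊕0⊕1⊕1⊕0⊕1⊕1⊕1⊕0⊕1⊕0⊕1⊕0⊕1⊕0 = 1
Syndrome s16…s1 = 10000 → error at position 16.
Flip position 16: 0111001111011101001101110101010 → 0111001111011100001101110101010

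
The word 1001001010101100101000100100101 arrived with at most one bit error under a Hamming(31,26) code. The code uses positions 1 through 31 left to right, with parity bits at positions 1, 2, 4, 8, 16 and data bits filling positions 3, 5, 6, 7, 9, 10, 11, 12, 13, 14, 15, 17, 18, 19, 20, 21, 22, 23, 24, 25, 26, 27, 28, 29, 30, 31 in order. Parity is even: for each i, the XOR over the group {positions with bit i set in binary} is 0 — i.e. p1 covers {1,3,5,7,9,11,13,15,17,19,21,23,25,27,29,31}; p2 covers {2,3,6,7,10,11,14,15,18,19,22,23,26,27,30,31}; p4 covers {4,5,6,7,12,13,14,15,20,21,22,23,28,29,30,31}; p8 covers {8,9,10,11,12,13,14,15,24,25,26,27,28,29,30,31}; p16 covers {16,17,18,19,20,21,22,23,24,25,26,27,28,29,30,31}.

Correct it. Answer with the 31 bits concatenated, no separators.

s1 (pos 1,3,5,7,9,11,13,15,17,19,21,23,25,27,29,31): 1⊕0⊕0⊕1⊕1⊕1⊕1⊕0⊕1⊕1⊕0⊕1⊕0⊕0⊕1⊕1 = 0
s2 (pos 2,3,6,7,10,11,14,15,18,19,22,23,26,27,30,31): 0⊕0⊕0⊕1⊕0⊕1⊕1⊕0⊕0⊕1⊕0⊕1⊕1⊕0⊕0⊕1 = 1
s4 (pos 4,5,6,7,12,13,14,15,20,21,22,23,28,29,30,31): 1⊕0⊕0⊕1⊕0⊕1⊕1⊕0⊕0⊕0⊕0⊕1⊕0⊕1⊕0⊕1 = 1
s8 (pos 8,9,10,11,12,13,14,15,24,25,26,27,28,29,30,31): 0⊕1⊕0⊕1⊕0⊕1⊕1⊕0⊕0⊕0⊕1⊕0⊕0⊕1⊕0⊕1 = 1
s16 (pos 16,17,18,19,20,21,22,23,24,25,26,27,28,29,30,31): 0⊕1⊕0⊕1⊕0⊕0⊕0⊕1⊕0⊕0⊕1⊕0⊕0⊕1⊕0⊕1 = 0
Syndrome s16…s1 = 01110 → error at position 14.
Flip position 14: 1001001010101100101000100100101 → 1001001010101000101000100100101

1001001010101000101000100100101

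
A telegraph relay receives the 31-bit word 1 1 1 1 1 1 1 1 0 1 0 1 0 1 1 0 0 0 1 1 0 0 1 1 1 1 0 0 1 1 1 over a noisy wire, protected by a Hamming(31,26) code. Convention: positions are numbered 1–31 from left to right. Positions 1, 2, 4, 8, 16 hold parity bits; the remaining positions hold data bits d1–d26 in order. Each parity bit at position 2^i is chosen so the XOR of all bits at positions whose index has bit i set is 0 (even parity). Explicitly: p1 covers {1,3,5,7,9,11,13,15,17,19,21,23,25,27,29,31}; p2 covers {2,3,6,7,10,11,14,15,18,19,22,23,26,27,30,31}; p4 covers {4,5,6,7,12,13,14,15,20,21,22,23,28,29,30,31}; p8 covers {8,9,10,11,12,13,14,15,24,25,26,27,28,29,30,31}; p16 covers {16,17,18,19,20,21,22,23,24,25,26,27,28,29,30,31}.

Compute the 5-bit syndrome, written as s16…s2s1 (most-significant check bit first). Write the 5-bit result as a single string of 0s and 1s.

11000

s1 (pos 1,3,5,7,9,11,13,15,17,19,21,23,25,27,29,31): 1⊕1⊕1⊕1⊕0⊕0⊕0⊕1⊕0⊕1⊕0⊕1⊕1⊕0⊕1⊕1 = 0
s2 (pos 2,3,6,7,10,11,14,15,18,19,22,23,26,27,30,31): 1⊕1⊕1⊕1⊕1⊕0⊕1⊕1⊕0⊕1⊕0⊕1⊕1⊕0⊕1⊕1 = 0
s4 (pos 4,5,6,7,12,13,14,15,20,21,22,23,28,29,30,31): 1⊕1⊕1⊕1⊕1⊕0⊕1⊕1⊕1⊕0⊕0⊕1⊕0⊕1⊕1⊕1 = 0
s8 (pos 8,9,10,11,12,13,14,15,24,25,26,27,28,29,30,31): 1⊕0⊕1⊕0⊕1⊕0⊕1⊕1⊕1⊕1⊕1⊕0⊕0⊕1⊕1⊕1 = 1
s16 (pos 16,17,18,19,20,21,22,23,24,25,26,27,28,29,30,31): 0⊕0⊕0⊕1⊕1⊕0⊕0⊕1⊕1⊕1⊕1⊕0⊕0⊕1⊕1⊕1 = 1
Syndrome s16…s1 = 11000 → error at position 24.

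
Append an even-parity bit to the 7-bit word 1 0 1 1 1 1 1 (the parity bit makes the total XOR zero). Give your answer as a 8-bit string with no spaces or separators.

XOR of the 7 data bits: 1⊕0⊕1⊕1⊕1⊕1⊕1 = 0
Parity bit = 0 (so all 8 bits XOR to 0).

10111110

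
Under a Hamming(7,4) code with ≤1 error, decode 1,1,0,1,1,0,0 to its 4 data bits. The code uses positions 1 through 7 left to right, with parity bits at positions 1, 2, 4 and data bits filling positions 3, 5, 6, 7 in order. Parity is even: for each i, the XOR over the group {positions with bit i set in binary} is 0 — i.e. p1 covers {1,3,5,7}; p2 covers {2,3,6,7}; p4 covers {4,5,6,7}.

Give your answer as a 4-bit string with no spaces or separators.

s1 (pos 1,3,5,7): 1⊕0⊕1⊕0 = 0
s2 (pos 2,3,6,7): 1⊕0⊕0⊕0 = 1
s4 (pos 4,5,6,7): 1⊕1⊕0⊕0 = 0
Syndrome s4…s1 = 010 → error at position 2.
Flip position 2: 1101100 → 1001100
Read data bits from positions 3,5,6,7: 0100

0100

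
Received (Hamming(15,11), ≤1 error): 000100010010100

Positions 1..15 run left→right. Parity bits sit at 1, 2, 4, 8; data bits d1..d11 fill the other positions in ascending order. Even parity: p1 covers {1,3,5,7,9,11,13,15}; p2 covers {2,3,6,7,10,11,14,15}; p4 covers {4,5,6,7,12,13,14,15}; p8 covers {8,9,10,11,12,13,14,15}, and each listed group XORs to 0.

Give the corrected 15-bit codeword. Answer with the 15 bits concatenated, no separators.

000100010110100

s1 (pos 1,3,5,7,9,11,13,15): 0⊕0⊕0⊕0⊕0⊕1⊕1⊕0 = 0
s2 (pos 2,3,6,7,10,11,14,15): 0⊕0⊕0⊕0⊕0⊕1⊕0⊕0 = 1
s4 (pos 4,5,6,7,12,13,14,15): 1⊕0⊕0⊕0⊕0⊕1⊕0⊕0 = 0
s8 (pos 8,9,10,11,12,13,14,15): 1⊕0⊕0⊕1⊕0⊕1⊕0⊕0 = 1
Syndrome s8…s1 = 1010 → error at position 10.
Flip position 10: 000100010010100 → 000100010110100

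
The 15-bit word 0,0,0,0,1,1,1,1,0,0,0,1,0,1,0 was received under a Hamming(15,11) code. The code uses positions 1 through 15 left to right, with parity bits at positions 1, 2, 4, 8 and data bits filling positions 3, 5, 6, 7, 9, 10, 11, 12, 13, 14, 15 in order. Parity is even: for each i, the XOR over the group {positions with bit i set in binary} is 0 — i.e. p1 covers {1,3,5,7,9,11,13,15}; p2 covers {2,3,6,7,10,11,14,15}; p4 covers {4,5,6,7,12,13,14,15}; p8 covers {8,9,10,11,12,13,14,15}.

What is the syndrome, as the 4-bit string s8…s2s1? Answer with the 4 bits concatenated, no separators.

1110

s1 (pos 1,3,5,7,9,11,13,15): 0⊕0⊕1⊕1⊕0⊕0⊕0⊕0 = 0
s2 (pos 2,3,6,7,10,11,14,15): 0⊕0⊕1⊕1⊕0⊕0⊕1⊕0 = 1
s4 (pos 4,5,6,7,12,13,14,15): 0⊕1⊕1⊕1⊕1⊕0⊕1⊕0 = 1
s8 (pos 8,9,10,11,12,13,14,15): 1⊕0⊕0⊕0⊕1⊕0⊕1⊕0 = 1
Syndrome s8…s1 = 1110 → error at position 14.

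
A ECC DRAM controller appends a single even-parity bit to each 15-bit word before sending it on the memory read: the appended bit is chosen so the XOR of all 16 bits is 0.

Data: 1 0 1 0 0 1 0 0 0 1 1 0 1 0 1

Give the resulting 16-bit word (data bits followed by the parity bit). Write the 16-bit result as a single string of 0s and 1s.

1010010001101011

XOR of the 15 data bits: 1⊕0⊕1⊕0⊕0⊕1⊕0⊕0⊕0⊕1⊕1⊕0⊕1⊕0⊕1 = 1
Parity bit = 1 (so all 16 bits XOR to 0).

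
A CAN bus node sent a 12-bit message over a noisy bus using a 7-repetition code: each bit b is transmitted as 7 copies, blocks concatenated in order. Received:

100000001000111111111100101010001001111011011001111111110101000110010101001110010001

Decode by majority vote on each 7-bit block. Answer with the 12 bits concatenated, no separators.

001001110110

Block 1 (1000000): 1 one → 0
Block 2 (0100011): 3 ones → 0
Block 3 (1111111): 7 ones → 1
Block 4 (1001010): 3 ones → 0
Block 5 (1000100): 2 ones → 0
Block 6 (1111011): 6 ones → 1
Block 7 (0110011): 4 ones → 1
Block 8 (1111111): 7 ones → 1
Block 9 (0101000): 2 ones → 0
Block 10 (1100101): 4 ones → 1
Block 11 (0100111): 4 ones → 1
Block 12 (0010001): 2 ones → 0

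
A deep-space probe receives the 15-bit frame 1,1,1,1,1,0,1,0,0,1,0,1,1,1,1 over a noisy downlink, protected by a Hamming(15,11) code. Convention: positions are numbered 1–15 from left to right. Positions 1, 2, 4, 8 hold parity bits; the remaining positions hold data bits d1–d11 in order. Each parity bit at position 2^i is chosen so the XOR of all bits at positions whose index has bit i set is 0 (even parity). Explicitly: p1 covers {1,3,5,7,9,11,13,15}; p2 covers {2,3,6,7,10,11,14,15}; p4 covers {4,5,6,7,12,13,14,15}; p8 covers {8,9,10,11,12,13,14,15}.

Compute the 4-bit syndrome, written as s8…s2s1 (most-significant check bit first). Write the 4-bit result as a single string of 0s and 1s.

s1 (pos 1,3,5,7,9,11,13,15): 1⊕1⊕1⊕1⊕0⊕0⊕1⊕1 = 0
s2 (pos 2,3,6,7,10,11,14,15): 1⊕1⊕0⊕1⊕1⊕0⊕1⊕1 = 0
s4 (pos 4,5,6,7,12,13,14,15): 1⊕1⊕0⊕1⊕1⊕1⊕1⊕1 = 1
s8 (pos 8,9,10,11,12,13,14,15): 0⊕0⊕1⊕0⊕1⊕1⊕1⊕1 = 1
Syndrome s8…s1 = 1100 → error at position 12.

1100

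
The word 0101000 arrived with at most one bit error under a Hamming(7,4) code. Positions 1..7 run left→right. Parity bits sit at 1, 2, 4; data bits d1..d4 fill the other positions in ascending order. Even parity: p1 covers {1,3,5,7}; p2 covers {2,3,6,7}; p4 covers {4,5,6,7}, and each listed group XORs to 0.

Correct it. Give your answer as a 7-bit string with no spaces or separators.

s1 (pos 1,3,5,7): 0⊕0⊕0⊕0 = 0
s2 (pos 2,3,6,7): 1⊕0⊕0⊕0 = 1
s4 (pos 4,5,6,7): 1⊕0⊕0⊕0 = 1
Syndrome s4…s1 = 110 → error at position 6.
Flip position 6: 0101000 → 0101010

0101010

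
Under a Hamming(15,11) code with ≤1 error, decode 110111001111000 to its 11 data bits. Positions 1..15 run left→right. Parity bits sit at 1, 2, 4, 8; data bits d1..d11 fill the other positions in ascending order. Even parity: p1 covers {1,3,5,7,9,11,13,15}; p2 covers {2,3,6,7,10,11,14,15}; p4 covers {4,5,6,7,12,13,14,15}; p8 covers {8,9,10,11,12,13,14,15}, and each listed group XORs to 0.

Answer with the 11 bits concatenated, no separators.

01101111000

s1 (pos 1,3,5,7,9,11,13,15): 1⊕0⊕1⊕0⊕1⊕1⊕0⊕0 = 0
s2 (pos 2,3,6,7,10,11,14,15): 1⊕0⊕1⊕0⊕1⊕1⊕0⊕0 = 0
s4 (pos 4,5,6,7,12,13,14,15): 1⊕1⊕1⊕0⊕1⊕0⊕0⊕0 = 0
s8 (pos 8,9,10,11,12,13,14,15): 0⊕1⊕1⊕1⊕1⊕0⊕0⊕0 = 0
Syndrome s8…s1 = 0000 → no error.
Read data bits from positions 3,5,6,7,9,10,11,12,13,14,15: 01101111000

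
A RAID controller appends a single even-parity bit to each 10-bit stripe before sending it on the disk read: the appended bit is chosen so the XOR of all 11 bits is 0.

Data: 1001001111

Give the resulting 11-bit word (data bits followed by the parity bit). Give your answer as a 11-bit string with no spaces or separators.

10010011110

XOR of the 10 data bits: 1⊕0⊕0⊕1⊕0⊕0⊕1⊕1⊕1⊕1 = 0
Parity bit = 0 (so all 11 bits XOR to 0).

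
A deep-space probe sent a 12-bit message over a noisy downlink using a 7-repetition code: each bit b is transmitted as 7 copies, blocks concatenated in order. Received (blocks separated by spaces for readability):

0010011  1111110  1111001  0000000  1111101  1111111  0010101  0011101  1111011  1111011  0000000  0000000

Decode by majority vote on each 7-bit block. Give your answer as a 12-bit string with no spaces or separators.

011011011100

Block 1 (0010011): 3 ones → 0
Block 2 (1111110): 6 ones → 1
Block 3 (1111001): 5 ones → 1
Block 4 (0000000): 0 ones → 0
Block 5 (1111101): 6 ones → 1
Block 6 (1111111): 7 ones → 1
Block 7 (0010101): 3 ones → 0
Block 8 (0011101): 4 ones → 1
Block 9 (1111011): 6 ones → 1
Block 10 (1111011): 6 ones → 1
Block 11 (0000000): 0 ones → 0
Block 12 (0000000): 0 ones → 0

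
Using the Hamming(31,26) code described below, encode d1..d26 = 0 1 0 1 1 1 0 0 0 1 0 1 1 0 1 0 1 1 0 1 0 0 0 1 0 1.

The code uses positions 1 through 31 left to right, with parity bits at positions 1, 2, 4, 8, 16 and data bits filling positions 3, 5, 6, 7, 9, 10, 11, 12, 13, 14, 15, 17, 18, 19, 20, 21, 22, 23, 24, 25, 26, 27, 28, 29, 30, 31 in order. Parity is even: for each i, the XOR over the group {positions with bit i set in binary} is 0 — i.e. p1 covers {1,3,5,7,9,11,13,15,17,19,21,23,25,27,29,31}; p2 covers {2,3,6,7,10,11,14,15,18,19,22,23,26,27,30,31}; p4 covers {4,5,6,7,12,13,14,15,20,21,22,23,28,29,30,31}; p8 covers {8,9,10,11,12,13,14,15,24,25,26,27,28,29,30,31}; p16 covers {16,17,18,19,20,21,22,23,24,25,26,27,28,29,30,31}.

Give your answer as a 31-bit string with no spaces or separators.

0100101011000100110101101000101

Place data at non-parity positions: p1 p2 0 p4 1 0 1 p8 1 1 0 0 0 1 0 p16 1 1 0 1 0 1 1 0 1 0 0 0 1 0 1
p1 (pos 1,3,5,7,9,11,13,15,17,19,21,23,25,27,29,31): XOR of data positions = 0⊕1⊕1⊕1⊕0⊕0⊕0⊕1⊕0⊕0⊕1⊕1⊕0⊕1⊕1 = 0
p2 (pos 2,3,6,7,10,11,14,15,18,19,22,23,26,27,30,31): XOR of data positions = 0⊕0⊕1⊕1⊕0⊕1⊕0⊕1⊕0⊕1⊕1⊕0⊕0⊕0⊕1 = 1
p4 (pos 4,5,6,7,12,13,14,15,20,21,22,23,28,29,30,31): XOR of data positions = 1⊕0⊕1⊕0⊕0⊕1⊕0⊕1⊕0⊕1⊕1⊕0⊕1⊕0⊕1 = 0
p8 (pos 8,9,10,11,12,13,14,15,24,25,26,27,28,29,30,31): XOR of data positions = 1⊕1⊕0⊕0⊕0⊕1⊕0⊕0⊕1⊕0⊕0⊕0⊕1⊕0⊕1 = 0
p16 (pos 16,17,18,19,20,21,22,23,24,25,26,27,28,29,30,31): XOR of data positions = 1⊕1⊕0⊕1⊕0⊕1⊕1⊕0⊕1⊕0⊕0⊕0⊕1⊕0⊕1 = 0
Codeword: 0100101011000100110101101000101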